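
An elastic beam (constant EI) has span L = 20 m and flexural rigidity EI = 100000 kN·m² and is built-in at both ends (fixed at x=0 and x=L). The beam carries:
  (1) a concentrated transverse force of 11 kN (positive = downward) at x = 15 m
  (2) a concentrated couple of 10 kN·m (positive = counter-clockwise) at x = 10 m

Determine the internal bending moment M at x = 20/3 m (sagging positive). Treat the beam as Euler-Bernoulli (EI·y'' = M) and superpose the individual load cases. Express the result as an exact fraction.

Load 1 — point force P=11 kN at a=15 m (b=L-a=5):
  M_1 = Pb²(3a+b)x/L³ - Pab²/L²  [x≤a] = 11·5²·(3·15+5)·(20/3)/20³ - 11·15·5²/20² = 55/48 kN·m
Load 2 — applied couple M₀=10 kN·m at a=10 m (b=L-a=10):
  M_2 = R_Ax - M_A  [x≤a] with R_A=3/4, M_A=5/2 = (3/4)·(20/3) - (5/2) = 5/2 kN·m
Superposition: M = Σ M_i = 175/48 kN·m ≈ 3.645833 kN·m

M(20/3) = 175/48 kN·m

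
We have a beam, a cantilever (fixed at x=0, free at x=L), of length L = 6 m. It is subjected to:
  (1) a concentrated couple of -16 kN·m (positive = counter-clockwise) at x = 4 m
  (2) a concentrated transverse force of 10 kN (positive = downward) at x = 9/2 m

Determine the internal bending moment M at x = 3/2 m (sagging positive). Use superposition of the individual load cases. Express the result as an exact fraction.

M(3/2) = -46 kN·m

Load 1 — applied couple M₀=-16 kN·m at a=4 m (b=L-a=2):
  M_1 = M₀  [x≤a] = (-16) = -16 kN·m
Load 2 — point force P=10 kN at a=9/2 m (b=L-a=3/2):
  M_2 = -P(a-x)  [x≤a] = -10·((9/2)-(3/2)) = -30 kN·m
Superposition: M = Σ M_i = -46 kN·m ≈ -46.000000 kN·m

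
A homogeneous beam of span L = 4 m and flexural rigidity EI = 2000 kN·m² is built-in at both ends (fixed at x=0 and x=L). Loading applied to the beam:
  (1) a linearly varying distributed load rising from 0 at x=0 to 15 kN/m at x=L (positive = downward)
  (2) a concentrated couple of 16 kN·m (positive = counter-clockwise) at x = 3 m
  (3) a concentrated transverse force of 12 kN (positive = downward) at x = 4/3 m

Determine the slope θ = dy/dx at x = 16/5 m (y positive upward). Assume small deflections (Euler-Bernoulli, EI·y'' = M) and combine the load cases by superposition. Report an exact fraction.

θ(16/5) = 688/140625 rad

Load 1 — triangular load w₀=15 kN/m (0→w₀ over full span):
  θ_1 = -w₀(2x(L-x)(L-2x)(x+2L)+x²(L-x)²)/(120LEI) = -15·(2·(16/5)·(4-(16/5))·(4-2·(16/5))·((16/5)+2·4)+(16/5)²·(4-(16/5))²)/(120·4·2000) = 32/15625 rad
Load 2 — applied couple M₀=16 kN·m at a=3 m (b=L-a=1):
  θ_2 = (R_Ax²/2 - M_Ax - M₀(x-a))/EI  [x>a] with R_A=9/2, M_A=5 = ((9/2)·(16/5)²/2 - 5·(16/5) - 16·((16/5)-3))/2000 = 6/3125 rad
Load 3 — point force P=12 kN at a=4/3 m (b=L-a=8/3):
  θ_3 = Pa²(L-x)(2bL-(3b+a)(L-x))/(2L³EI)  [x>a] = 12·(4/3)²·(4-(16/5))·(2·(8/3)·4-(3·(8/3)+(4/3))·(4-(16/5)))/(2·4³·2000) = 26/28125 rad
Superposition: θ = Σ θ_i = 688/140625 rad ≈ 0.004892 rad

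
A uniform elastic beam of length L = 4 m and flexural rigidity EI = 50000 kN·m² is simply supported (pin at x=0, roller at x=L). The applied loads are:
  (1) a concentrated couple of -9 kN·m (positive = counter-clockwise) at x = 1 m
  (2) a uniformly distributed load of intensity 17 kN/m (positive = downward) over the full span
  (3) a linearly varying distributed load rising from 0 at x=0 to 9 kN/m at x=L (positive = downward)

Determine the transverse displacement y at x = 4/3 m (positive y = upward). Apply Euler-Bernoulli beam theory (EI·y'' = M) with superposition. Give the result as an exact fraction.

Load 1 — applied couple M₀=-9 kN·m at a=1 m (b=L-a=3):
  y_1 = (M₀x³/(6L)-M₀(x-a)²/2+C₁x)/EI  [x>a] with C₁=M₀(3b²-L²)/(6L)=-33/8 = ((-9)·(4/3)³/(6·4)-(-9)·((4/3)-1)²/2+(-33/8)·(4/3))/50000 = -53/450000 m
Load 2 — uniform load w=17 kN/m over full span:
  y_2 = -wx(L³-2Lx²+x³)/(24EI) = -17·(4/3)·(4³-2·4·(4/3)²+(4/3)³)/(24·50000) = -748/759375 m
Load 3 — triangular load w₀=9 kN/m (0→w₀ over full span):
  y_3 = -w₀x(7L⁴-10L²x²+3x⁴)/(360LEI) = -9·(4/3)·(7·4⁴-10·4²·(4/3)²+3·(4/3)⁴)/(360·4·50000) = -64/253125 m
Superposition: y = Σ y_i = -16471/12150000 m ≈ -0.001356 m

y(4/3) = -16471/12150000 m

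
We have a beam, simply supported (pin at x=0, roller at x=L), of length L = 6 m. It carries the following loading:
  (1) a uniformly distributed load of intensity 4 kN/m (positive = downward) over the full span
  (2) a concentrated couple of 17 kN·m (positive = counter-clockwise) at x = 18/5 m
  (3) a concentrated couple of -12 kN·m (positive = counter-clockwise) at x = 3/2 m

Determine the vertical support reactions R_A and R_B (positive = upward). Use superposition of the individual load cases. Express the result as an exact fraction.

R_A = 77/6 kN, R_B = 67/6 kN

Load 1 — uniform load w=4 kN/m over full span:
  R_A = wL/2 = 4·6/2 = 12 kN
  R_B = wL/2 = 4·6/2 = 12 kN
Load 2 — applied couple M₀=17 kN·m at a=18/5 m (b=L-a=12/5):
  R_A = M₀/L = 17/6 kN
  R_B = -M₀/L = -17/6 kN
Load 3 — applied couple M₀=-12 kN·m at a=3/2 m (b=L-a=9/2):
  R_A = M₀/L = (-12)/6 = -2 kN
  R_B = -M₀/L = -(-12)/6 = 2 kN
Superposition: R_A = 77/6 kN, R_B = 67/6 kN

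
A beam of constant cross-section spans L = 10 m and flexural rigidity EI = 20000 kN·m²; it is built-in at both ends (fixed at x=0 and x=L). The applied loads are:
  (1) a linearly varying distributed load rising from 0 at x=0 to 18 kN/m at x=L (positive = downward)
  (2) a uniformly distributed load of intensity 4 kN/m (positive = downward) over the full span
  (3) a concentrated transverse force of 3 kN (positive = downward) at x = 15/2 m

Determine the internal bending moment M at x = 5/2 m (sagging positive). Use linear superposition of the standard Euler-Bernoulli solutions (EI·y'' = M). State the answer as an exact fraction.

Load 1 — triangular load w₀=18 kN/m (0→w₀ over full span):
  M_1 = 3w₀Lx/20 - w₀L²/30 - w₀x³/(6L) = 3·18·10·(5/2)/20 - 18·10²/30 - 18·(5/2)³/(6·10) = 45/16 kN·m
Load 2 — uniform load w=4 kN/m over full span:
  M_2 = wLx/2 - wL²/12 - wx²/2 = 4·10·(5/2)/2 - 4·10²/12 - 4·(5/2)²/2 = 25/6 kN·m
Load 3 — point force P=3 kN at a=15/2 m (b=L-a=5/2):
  M_3 = Pb²(3a+b)x/L³ - Pab²/L²  [x≤a] = 3·(5/2)²·(3·(15/2)+(5/2))·(5/2)/10³ - 3·(15/2)·(5/2)²/10² = -15/64 kN·m
Superposition: M = Σ M_i = 1295/192 kN·m ≈ 6.744792 kN·m

M(5/2) = 1295/192 kN·m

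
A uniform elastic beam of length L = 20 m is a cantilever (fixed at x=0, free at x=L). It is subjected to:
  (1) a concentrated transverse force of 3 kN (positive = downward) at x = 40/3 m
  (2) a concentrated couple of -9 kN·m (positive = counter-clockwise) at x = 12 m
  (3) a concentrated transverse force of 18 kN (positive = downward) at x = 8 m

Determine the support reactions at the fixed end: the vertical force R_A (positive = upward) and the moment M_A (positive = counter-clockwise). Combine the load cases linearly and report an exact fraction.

Load 1 — point force P=3 kN at a=40/3 m (b=L-a=20/3):
  R_A = P = 3 kN
  M_A = Pa = 3·(40/3) = 40 kN·m
Load 2 — applied couple M₀=-9 kN·m at a=12 m (b=L-a=8):
  R_A = 0 kN
  M_A = -M₀ = -(-9) = 9 kN·m
Load 3 — point force P=18 kN at a=8 m (b=L-a=12):
  R_A = P = 18 kN
  M_A = Pa = 18·8 = 144 kN·m
Superposition: R_A = 21 kN, M_A = 193 kN·m

R_A = 21 kN, M_A = 193 kN·m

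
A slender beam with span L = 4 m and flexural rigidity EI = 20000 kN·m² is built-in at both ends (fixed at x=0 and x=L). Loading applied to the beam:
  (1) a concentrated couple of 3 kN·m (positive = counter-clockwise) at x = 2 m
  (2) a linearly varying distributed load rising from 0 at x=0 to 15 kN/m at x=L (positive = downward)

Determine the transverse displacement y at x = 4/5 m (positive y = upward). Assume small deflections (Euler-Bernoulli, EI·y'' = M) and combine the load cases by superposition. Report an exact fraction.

Load 1 — applied couple M₀=3 kN·m at a=2 m (b=L-a=2):
  y_1 = (R_Ax³/6 - M_Ax²/2)/EI  [x≤a] with R_A=9/8, M_A=3/4 = ((9/8)·(4/5)³/6 - (3/4)·(4/5)²/2)/20000 = -9/1250000 m
Load 2 — triangular load w₀=15 kN/m (0→w₀ over full span):
  y_2 = -w₀x²(L-x)²(x+2L)/(120LEI) = -15·(4/5)²·(4-(4/5))²·((4/5)+2·4)/(120·4·20000) = -176/1953125 m
Superposition: y = Σ y_i = -3041/31250000 m ≈ -0.000097 m

y(4/5) = -3041/31250000 m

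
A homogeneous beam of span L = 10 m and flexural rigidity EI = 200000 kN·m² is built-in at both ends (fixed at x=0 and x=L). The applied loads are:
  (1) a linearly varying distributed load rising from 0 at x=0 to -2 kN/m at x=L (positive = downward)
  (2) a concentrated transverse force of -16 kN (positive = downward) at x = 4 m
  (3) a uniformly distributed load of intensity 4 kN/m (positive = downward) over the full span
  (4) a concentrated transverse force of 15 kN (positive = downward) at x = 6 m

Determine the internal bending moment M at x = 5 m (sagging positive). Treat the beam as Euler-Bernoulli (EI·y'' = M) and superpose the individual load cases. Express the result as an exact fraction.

M(5) = 117/10 kN·m

Load 1 — triangular load w₀=-2 kN/m (0→w₀ over full span):
  M_1 = 3w₀Lx/20 - w₀L²/30 - w₀x³/(6L) = 3·(-2)·10·5/20 - (-2)·10²/30 - (-2)·5³/(6·10) = -25/6 kN·m
Load 2 — point force P=-16 kN at a=4 m (b=L-a=6):
  M_2 = Pa²(a+3b)(L-x)/L³ - Pa²b/L²  [x>a] = (-16)·4²·(4+3·6)·(10-5)/10³ - (-16)·4²·6/10² = -64/5 kN·m
Load 3 — uniform load w=4 kN/m over full span:
  M_3 = wLx/2 - wL²/12 - wx²/2 = 4·10·5/2 - 4·10²/12 - 4·5²/2 = 50/3 kN·m
Load 4 — point force P=15 kN at a=6 m (b=L-a=4):
  M_4 = Pb²(3a+b)x/L³ - Pab²/L²  [x≤a] = 15·4²·(3·6+4)·5/10³ - 15·6·4²/10² = 12 kN·m
Superposition: M = Σ M_i = 117/10 kN·m ≈ 11.700000 kN·m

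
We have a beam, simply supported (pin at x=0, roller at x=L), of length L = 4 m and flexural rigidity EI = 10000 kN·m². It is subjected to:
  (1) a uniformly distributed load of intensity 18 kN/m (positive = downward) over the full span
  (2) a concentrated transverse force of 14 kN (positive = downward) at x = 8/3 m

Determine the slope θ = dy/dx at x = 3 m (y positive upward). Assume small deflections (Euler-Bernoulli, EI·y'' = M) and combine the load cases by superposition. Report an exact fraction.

θ(3) = 683/162000 rad

Load 1 — uniform load w=18 kN/m over full span:
  θ_1 = -w(L³-6Lx²+4x³)/(24EI) = -18·(4³-6·4·3²+4·3³)/(24·10000) = 33/10000 rad
Load 2 — point force P=14 kN at a=8/3 m (b=L-a=4/3):
  θ_2 = -Pa(2L²-6Lx+3x²+a²)/(6LEI)  [x>a] = -14·(8/3)·(2·4²-6·4·3+3·3²+(8/3)²)/(6·4·10000) = 371/405000 rad
Superposition: θ = Σ θ_i = 683/162000 rad ≈ 0.004216 rad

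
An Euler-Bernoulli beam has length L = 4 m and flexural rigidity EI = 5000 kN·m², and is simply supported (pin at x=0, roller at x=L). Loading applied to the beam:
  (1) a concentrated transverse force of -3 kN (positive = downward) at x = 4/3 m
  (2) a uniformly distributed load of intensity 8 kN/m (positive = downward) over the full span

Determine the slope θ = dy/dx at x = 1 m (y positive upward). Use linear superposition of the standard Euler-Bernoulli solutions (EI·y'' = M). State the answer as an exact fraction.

Load 1 — point force P=-3 kN at a=4/3 m (b=L-a=8/3):
  θ_1 = -Pb(L²-b²-3x²)/(6LEI)  [x≤a] = -(-3)·(8/3)·(4²-(8/3)²-3·1²)/(6·4·5000) = 53/135000 rad
Load 2 — uniform load w=8 kN/m over full span:
  θ_2 = -w(L³-6Lx²+4x³)/(24EI) = -8·(4³-6·4·1²+4·1³)/(24·5000) = -11/3750 rad
Superposition: θ = Σ θ_i = -343/135000 rad ≈ -0.002541 rad

θ(1) = -343/135000 rad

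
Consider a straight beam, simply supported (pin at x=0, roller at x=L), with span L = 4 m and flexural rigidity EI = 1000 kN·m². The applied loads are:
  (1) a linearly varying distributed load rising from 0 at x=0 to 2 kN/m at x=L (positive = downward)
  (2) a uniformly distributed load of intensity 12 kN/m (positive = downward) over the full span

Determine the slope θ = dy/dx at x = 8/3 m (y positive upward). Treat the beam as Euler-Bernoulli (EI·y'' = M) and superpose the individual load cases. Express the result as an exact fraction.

θ(8/3) = 2522/151875 rad

Load 1 — triangular load w₀=2 kN/m (0→w₀ over full span):
  θ_1 = -w₀(7L⁴-30L²x²+15x⁴)/(360LEI) = -2·(7·4⁴-30·4²·(8/3)²+15·(8/3)⁴)/(360·4·1000) = 182/151875 rad
Load 2 — uniform load w=12 kN/m over full span:
  θ_2 = -w(L³-6Lx²+4x³)/(24EI) = -12·(4³-6·4·(8/3)²+4·(8/3)³)/(24·1000) = 52/3375 rad
Superposition: θ = Σ θ_i = 2522/151875 rad ≈ 0.016606 rad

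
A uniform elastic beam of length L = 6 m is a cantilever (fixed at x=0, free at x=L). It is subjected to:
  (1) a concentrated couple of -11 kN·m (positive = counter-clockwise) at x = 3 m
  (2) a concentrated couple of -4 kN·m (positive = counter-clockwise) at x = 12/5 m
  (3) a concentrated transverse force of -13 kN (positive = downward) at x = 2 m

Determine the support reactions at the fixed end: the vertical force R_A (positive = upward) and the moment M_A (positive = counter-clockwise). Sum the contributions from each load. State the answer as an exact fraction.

Load 1 — applied couple M₀=-11 kN·m at a=3 m (b=L-a=3):
  R_A = 0 kN
  M_A = -M₀ = -(-11) = 11 kN·m
Load 2 — applied couple M₀=-4 kN·m at a=12/5 m (b=L-a=18/5):
  R_A = 0 kN
  M_A = -M₀ = -(-4) = 4 kN·m
Load 3 — point force P=-13 kN at a=2 m (b=L-a=4):
  R_A = P = (-13) = -13 kN
  M_A = Pa = (-13)·2 = -26 kN·m
Superposition: R_A = -13 kN, M_A = -11 kN·m

R_A = -13 kN, M_A = -11 kN·m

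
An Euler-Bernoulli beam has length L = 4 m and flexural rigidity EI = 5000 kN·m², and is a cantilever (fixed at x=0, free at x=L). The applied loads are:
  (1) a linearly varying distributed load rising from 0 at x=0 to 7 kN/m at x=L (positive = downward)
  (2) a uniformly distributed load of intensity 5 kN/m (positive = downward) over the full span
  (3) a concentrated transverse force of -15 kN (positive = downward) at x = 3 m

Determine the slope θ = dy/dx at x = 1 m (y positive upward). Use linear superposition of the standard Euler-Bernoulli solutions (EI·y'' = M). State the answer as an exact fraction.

Load 1 — triangular load w₀=7 kN/m (0→w₀ over full span):
  θ_1 = (w₀Lx²/4-w₀L²x/3-w₀x⁴/(24L))/EI = (7·4·1²/4-7·4²·1/3-7·1⁴/(24·4))/5000 = -973/160000 rad
Load 2 — uniform load w=5 kN/m over full span:
  θ_2 = -wx(x²-3Lx+3L²)/(6EI) = -5·1·(1²-3·4·1+3·4²)/(6·5000) = -37/6000 rad
Load 3 — point force P=-15 kN at a=3 m (b=L-a=1):
  θ_3 = -Px(2a-x)/(2EI)  [x≤a] = -(-15)·1·(2·3-1)/(2·5000) = 3/400 rad
Superposition: θ = Σ θ_i = -2279/480000 rad ≈ -0.004748 rad

θ(1) = -2279/480000 rad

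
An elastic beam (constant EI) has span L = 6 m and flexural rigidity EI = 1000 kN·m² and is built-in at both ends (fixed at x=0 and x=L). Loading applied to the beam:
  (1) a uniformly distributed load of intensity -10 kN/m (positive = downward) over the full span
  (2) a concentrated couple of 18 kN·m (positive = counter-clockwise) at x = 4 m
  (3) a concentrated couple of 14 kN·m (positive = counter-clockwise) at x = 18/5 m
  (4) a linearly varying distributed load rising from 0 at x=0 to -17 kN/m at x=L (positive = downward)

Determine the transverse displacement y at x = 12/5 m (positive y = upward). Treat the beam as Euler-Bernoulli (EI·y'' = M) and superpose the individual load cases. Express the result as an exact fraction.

y(12/5) = 84492/1953125 m

Load 1 — uniform load w=-10 kN/m over full span:
  y_1 = -wx²(L-x)²/(24EI) = -(-10)·(12/5)²·(6-(12/5))²/(24·1000) = 486/15625 m
Load 2 — applied couple M₀=18 kN·m at a=4 m (b=L-a=2):
  y_2 = (R_Ax³/6 - M_Ax²/2)/EI  [x≤a] with R_A=4, M_A=6 = (4·(12/5)³/6 - 6·(12/5)²/2)/1000 = -126/15625 m
Load 3 — applied couple M₀=14 kN·m at a=18/5 m (b=L-a=12/5):
  y_3 = (R_Ax³/6 - M_Ax²/2)/EI  [x≤a] with R_A=84/25, M_A=112/25 = ((84/25)·(12/5)³/6 - (112/25)·(12/5)²/2)/1000 = -2016/390625 m
Load 4 — triangular load w₀=-17 kN/m (0→w₀ over full span):
  y_4 = -w₀x²(L-x)²(x+2L)/(120LEI) = -(-17)·(12/5)²·(6-(12/5))²·((12/5)+2·6)/(120·6·1000) = 49572/1953125 m
Superposition: y = Σ y_i = 84492/1953125 m ≈ 0.043260 m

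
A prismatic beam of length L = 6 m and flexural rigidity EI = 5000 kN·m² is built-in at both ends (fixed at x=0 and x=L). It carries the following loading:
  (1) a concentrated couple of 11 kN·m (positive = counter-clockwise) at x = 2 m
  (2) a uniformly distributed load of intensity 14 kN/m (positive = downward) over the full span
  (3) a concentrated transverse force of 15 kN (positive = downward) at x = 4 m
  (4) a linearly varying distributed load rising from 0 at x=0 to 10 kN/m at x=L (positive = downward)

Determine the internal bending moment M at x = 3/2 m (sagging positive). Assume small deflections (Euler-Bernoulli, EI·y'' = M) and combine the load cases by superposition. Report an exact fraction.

Load 1 — applied couple M₀=11 kN·m at a=2 m (b=L-a=4):
  M_1 = R_Ax - M_A  [x≤a] with R_A=22/9, M_A=0 = (22/9)·(3/2) - 0 = 11/3 kN·m
Load 2 — uniform load w=14 kN/m over full span:
  M_2 = wLx/2 - wL²/12 - wx²/2 = 14·6·(3/2)/2 - 14·6²/12 - 14·(3/2)²/2 = 21/4 kN·m
Load 3 — point force P=15 kN at a=4 m (b=L-a=2):
  M_3 = Pb²(3a+b)x/L³ - Pab²/L²  [x≤a] = 15·2²·(3·4+2)·(3/2)/6³ - 15·4·2²/6² = -5/6 kN·m
Load 4 — triangular load w₀=10 kN/m (0→w₀ over full span):
  M_4 = 3w₀Lx/20 - w₀L²/30 - w₀x³/(6L) = 3·10·6·(3/2)/20 - 10·6²/30 - 10·(3/2)³/(6·6) = 9/16 kN·m
Superposition: M = Σ M_i = 415/48 kN·m ≈ 8.645833 kN·m

M(3/2) = 415/48 kN·m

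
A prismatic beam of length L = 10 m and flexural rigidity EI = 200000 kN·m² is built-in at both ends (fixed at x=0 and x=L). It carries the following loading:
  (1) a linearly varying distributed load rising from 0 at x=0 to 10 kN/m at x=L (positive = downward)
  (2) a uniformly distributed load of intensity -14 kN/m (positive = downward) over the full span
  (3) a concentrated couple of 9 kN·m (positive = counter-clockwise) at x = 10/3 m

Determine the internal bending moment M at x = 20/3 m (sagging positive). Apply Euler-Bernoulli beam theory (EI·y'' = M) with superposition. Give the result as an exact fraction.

Load 1 — triangular load w₀=10 kN/m (0→w₀ over full span):
  M_1 = 3w₀Lx/20 - w₀L²/30 - w₀x³/(6L) = 3·10·10·(20/3)/20 - 10·10²/30 - 10·(20/3)³/(6·10) = 1400/81 kN·m
Load 2 — uniform load w=-14 kN/m over full span:
  M_2 = wLx/2 - wL²/12 - wx²/2 = (-14)·10·(20/3)/2 - (-14)·10²/12 - (-14)·(20/3)²/2 = -350/9 kN·m
Load 3 — applied couple M₀=9 kN·m at a=10/3 m (b=L-a=20/3):
  M_3 = R_Ax - M_A - M₀  [x>a] with R_A=6/5, M_A=0 = (6/5)·(20/3) - 0 - 9 = -1 kN·m
Superposition: M = Σ M_i = -1831/81 kN·m ≈ -22.604938 kN·m

M(20/3) = -1831/81 kN·m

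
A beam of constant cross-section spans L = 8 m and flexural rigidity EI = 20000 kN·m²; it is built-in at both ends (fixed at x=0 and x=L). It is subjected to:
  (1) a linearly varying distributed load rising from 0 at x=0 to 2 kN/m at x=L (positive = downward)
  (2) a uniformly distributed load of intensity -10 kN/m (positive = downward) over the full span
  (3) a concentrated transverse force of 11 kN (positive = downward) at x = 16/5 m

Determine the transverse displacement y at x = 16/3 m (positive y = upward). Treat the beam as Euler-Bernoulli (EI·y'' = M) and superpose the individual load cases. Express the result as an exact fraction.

y(16/3) = 163712/56953125 m

Load 1 — triangular load w₀=2 kN/m (0→w₀ over full span):
  y_1 = -w₀x²(L-x)²(x+2L)/(120LEI) = -2·(16/3)²·(8-(16/3))²·((16/3)+2·8)/(120·8·20000) = -1024/2278125 m
Load 2 — uniform load w=-10 kN/m over full span:
  y_2 = -wx²(L-x)²/(24EI) = -(-10)·(16/3)²·(8-(16/3))²/(24·20000) = 128/30375 m
Load 3 — point force P=11 kN at a=16/5 m (b=L-a=24/5):
  y_3 = -Pa²(L-x)²(3bL-(3b+a)(L-x))/(6L³EI)  [x>a] = -11·(16/5)²·(8-(16/3))²·(3·(24/5)·8-(3·(24/5)+(16/5))·(8-(16/3)))/(6·8³·20000) = -5632/6328125 m
Superposition: y = Σ y_i = 163712/56953125 m ≈ 0.002875 m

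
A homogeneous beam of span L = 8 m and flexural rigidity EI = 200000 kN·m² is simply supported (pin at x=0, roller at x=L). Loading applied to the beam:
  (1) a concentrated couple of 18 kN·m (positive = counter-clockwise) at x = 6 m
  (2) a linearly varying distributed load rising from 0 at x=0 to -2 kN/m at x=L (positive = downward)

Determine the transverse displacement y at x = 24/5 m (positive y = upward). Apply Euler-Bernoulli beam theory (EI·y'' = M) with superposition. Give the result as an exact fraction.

y(24/5) = -4667/2343750000 m

Load 1 — applied couple M₀=18 kN·m at a=6 m (b=L-a=2):
  y_1 = (M₀x³/(6L)+C₁x)/EI  [x≤a] with C₁=M₀(3b²-L²)/(6L)=-39/2 = (18·(24/5)³/(6·8)+(-39/2)·(24/5))/200000 = -1629/6250000 m
Load 2 — triangular load w₀=-2 kN/m (0→w₀ over full span):
  y_2 = -w₀x(7L⁴-10L²x²+3x⁴)/(360LEI) = -(-2)·(24/5)·(7·8⁴-10·8²·(24/5)²+3·(24/5)⁴)/(360·8·200000) = 37888/146484375 m
Superposition: y = Σ y_i = -4667/2343750000 m ≈ -0.000002 m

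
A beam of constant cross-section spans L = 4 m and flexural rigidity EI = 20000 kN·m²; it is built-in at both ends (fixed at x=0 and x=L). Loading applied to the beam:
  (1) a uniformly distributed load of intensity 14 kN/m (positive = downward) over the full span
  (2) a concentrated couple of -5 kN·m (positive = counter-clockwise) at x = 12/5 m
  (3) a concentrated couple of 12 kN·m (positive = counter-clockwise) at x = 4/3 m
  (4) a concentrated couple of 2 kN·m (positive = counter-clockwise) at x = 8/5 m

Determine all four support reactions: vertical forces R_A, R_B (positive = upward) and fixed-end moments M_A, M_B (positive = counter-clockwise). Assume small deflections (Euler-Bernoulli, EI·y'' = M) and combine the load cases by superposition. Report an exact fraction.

R_A = 773/25 kN, M_A = 1298/75 kN·m, R_B = 627/25 kN, M_B = -1097/75 kN·m

Load 1 — uniform load w=14 kN/m over full span:
  R_A = wL/2 = 14·4/2 = 28 kN
  M_A = wL²/12 = 14·4²/12 = 56/3 kN·m
  R_B = wL/2 = 14·4/2 = 28 kN
  M_B = -wL²/12 = -14·4²/12 = -56/3 kN·m
Load 2 — applied couple M₀=-5 kN·m at a=12/5 m (b=L-a=8/5):
  R_A = 6M₀ab/L³ = 6·(-5)·(12/5)·(8/5)/4³ = -9/5 kN
  M_A = M₀b(2a-b)/L² = (-5)·(8/5)·(2·(12/5)-(8/5))/4² = -8/5 kN·m
  R_B = -6M₀ab/L³ = -6·(-5)·(12/5)·(8/5)/4³ = 9/5 kN
  M_B = M₀a(2b-a)/L² = (-5)·(12/5)·(2·(8/5)-(12/5))/4² = -3/5 kN·m
Load 3 — applied couple M₀=12 kN·m at a=4/3 m (b=L-a=8/3):
  R_A = 6M₀ab/L³ = 6·12·(4/3)·(8/3)/4³ = 4 kN
  M_A = M₀b(2a-b)/L² = 12·(8/3)·(2·(4/3)-(8/3))/4² = 0 kN·m
  R_B = -6M₀ab/L³ = -6·12·(4/3)·(8/3)/4³ = -4 kN
  M_B = M₀a(2b-a)/L² = 12·(4/3)·(2·(8/3)-(4/3))/4² = 4 kN·m
Load 4 — applied couple M₀=2 kN·m at a=8/5 m (b=L-a=12/5):
  R_A = 6M₀ab/L³ = 6·2·(8/5)·(12/5)/4³ = 18/25 kN
  M_A = M₀b(2a-b)/L² = 2·(12/5)·(2·(8/5)-(12/5))/4² = 6/25 kN·m
  R_B = -6M₀ab/L³ = -6·2·(8/5)·(12/5)/4³ = -18/25 kN
  M_B = M₀a(2b-a)/L² = 2·(8/5)·(2·(12/5)-(8/5))/4² = 16/25 kN·m
Superposition: R_A = 773/25 kN, M_A = 1298/75 kN·m, R_B = 627/25 kN, M_B = -1097/75 kN·m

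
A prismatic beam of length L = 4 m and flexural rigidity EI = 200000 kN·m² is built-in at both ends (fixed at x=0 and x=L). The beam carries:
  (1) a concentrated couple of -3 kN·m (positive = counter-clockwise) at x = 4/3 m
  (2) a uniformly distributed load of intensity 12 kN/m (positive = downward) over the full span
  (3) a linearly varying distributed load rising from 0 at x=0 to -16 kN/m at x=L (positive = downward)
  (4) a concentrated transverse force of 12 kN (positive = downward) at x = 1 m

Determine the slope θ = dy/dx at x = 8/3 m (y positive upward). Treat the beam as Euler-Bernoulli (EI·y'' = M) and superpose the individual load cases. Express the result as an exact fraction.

Load 1 — applied couple M₀=-3 kN·m at a=4/3 m (b=L-a=8/3):
  θ_1 = (R_Ax²/2 - M_Ax - M₀(x-a))/EI  [x>a] with R_A=-1, M_A=0 = ((-1)·(8/3)²/2 - 0·(8/3) - (-3)·((8/3)-(4/3)))/200000 = 1/450000 rad
Load 2 — uniform load w=12 kN/m over full span:
  θ_2 = -wx(L-x)(L-2x)/(12EI) = -12·(8/3)·(4-(8/3))·(4-2·(8/3))/(12·200000) = 2/84375 rad
Load 3 — triangular load w₀=-16 kN/m (0→w₀ over full span):
  θ_3 = -w₀(2x(L-x)(L-2x)(x+2L)+x²(L-x)²)/(120LEI) = -(-16)·(2·(8/3)·(4-(8/3))·(4-2·(8/3))·((8/3)+2·4)+(8/3)²·(4-(8/3))²)/(120·4·200000) = -56/3796875 rad
Load 4 — point force P=12 kN at a=1 m (b=L-a=3):
  θ_4 = Pa²(L-x)(2bL-(3b+a)(L-x))/(2L³EI)  [x>a] = 12·1²·(4-(8/3))·(2·3·4-(3·3+1)·(4-(8/3)))/(2·4³·200000) = 1/150000 rad
Superposition: θ = Σ θ_i = 271/15187500 rad ≈ 0.000018 rad

θ(8/3) = 271/15187500 rad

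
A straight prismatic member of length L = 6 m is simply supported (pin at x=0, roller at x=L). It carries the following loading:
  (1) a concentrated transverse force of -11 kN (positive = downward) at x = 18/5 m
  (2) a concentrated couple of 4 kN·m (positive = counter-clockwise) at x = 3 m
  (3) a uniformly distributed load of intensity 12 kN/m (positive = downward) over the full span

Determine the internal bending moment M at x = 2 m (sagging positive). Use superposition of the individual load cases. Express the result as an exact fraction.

Load 1 — point force P=-11 kN at a=18/5 m (b=L-a=12/5):
  M_1 = Pbx/L  [x≤a] = (-11)·(12/5)·2/6 = -44/5 kN·m
Load 2 — applied couple M₀=4 kN·m at a=3 m (b=L-a=3):
  M_2 = M₀x/L  [x≤a] = 4·2/6 = 4/3 kN·m
Load 3 — uniform load w=12 kN/m over full span:
  M_3 = wx(L-x)/2 = 12·2·(6-2)/2 = 48 kN·m
Superposition: M = Σ M_i = 608/15 kN·m ≈ 40.533333 kN·m

M(2) = 608/15 kN·m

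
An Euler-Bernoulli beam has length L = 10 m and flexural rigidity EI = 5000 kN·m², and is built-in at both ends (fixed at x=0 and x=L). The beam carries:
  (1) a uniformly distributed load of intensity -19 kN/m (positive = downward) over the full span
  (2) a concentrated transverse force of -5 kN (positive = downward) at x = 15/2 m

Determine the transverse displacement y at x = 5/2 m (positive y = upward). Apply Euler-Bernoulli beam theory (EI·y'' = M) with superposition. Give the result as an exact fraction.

Load 1 — uniform load w=-19 kN/m over full span:
  y_1 = -wx²(L-x)²/(24EI) = -(-19)·(5/2)²·(10-(5/2))²/(24·5000) = 57/1024 m
Load 2 — point force P=-5 kN at a=15/2 m (b=L-a=5/2):
  y_2 = -Pb²x²(3aL-(3a+b)x)/(6L³EI)  [x≤a] = -(-5)·(5/2)²·(5/2)²·(3·(15/2)·10-(3·(15/2)+(5/2))·(5/2))/(6·10³·5000) = 13/12288 m
Superposition: y = Σ y_i = 697/12288 m ≈ 0.056722 m

y(5/2) = 697/12288 m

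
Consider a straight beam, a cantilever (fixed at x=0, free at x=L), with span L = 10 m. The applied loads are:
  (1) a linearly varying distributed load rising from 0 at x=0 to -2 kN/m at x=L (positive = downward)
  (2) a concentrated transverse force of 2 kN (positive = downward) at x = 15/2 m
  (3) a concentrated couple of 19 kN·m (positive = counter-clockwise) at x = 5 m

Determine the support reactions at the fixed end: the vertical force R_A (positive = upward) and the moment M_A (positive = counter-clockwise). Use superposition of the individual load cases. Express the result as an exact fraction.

R_A = -8 kN, M_A = -212/3 kN·m

Load 1 — triangular load w₀=-2 kN/m (0→w₀ over full span):
  R_A = w₀L/2 = (-2)·10/2 = -10 kN
  M_A = w₀L²/3 = (-2)·10²/3 = -200/3 kN·m
Load 2 — point force P=2 kN at a=15/2 m (b=L-a=5/2):
  R_A = P = 2 kN
  M_A = Pa = 2·(15/2) = 15 kN·m
Load 3 — applied couple M₀=19 kN·m at a=5 m (b=L-a=5):
  R_A = 0 kN
  M_A = -M₀ = -19 kN·m
Superposition: R_A = -8 kN, M_A = -212/3 kN·m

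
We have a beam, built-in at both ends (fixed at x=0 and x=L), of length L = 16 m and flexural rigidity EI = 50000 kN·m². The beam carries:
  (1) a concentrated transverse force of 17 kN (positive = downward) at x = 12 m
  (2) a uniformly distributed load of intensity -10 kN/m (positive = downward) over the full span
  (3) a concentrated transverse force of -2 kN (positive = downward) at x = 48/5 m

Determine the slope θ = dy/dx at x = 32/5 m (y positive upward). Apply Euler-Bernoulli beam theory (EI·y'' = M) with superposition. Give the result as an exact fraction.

Load 1 — point force P=17 kN at a=12 m (b=L-a=4):
  θ_1 = -Pb²x(2aL-(3a+b)x)/(2L³EI)  [x≤a] = -17·4²·(32/5)·(2·12·16-(3·12+4)·(32/5))/(2·16³·50000) = -17/31250 rad
Load 2 — uniform load w=-10 kN/m over full span:
  θ_2 = -wx(L-x)(L-2x)/(12EI) = -(-10)·(32/5)·(16-(32/5))·(16-2·(32/5))/(12·50000) = 256/78125 rad
Load 3 — point force P=-2 kN at a=48/5 m (b=L-a=32/5):
  θ_3 = -Pb²x(2aL-(3a+b)x)/(2L³EI)  [x≤a] = -(-2)·(32/5)²·(32/5)·(2·(48/5)·16-(3·(48/5)+(32/5))·(32/5))/(2·16³·50000) = 1024/9765625 rad
Superposition: θ = Σ θ_i = 55423/19531250 rad ≈ 0.002838 rad

θ(32/5) = 55423/19531250 rad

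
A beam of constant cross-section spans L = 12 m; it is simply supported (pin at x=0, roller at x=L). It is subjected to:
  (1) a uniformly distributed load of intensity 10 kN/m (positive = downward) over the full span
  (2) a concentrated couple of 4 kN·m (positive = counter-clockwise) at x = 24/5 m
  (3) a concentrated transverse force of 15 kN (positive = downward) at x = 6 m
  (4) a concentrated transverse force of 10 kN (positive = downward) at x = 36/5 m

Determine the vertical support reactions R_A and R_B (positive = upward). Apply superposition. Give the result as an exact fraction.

Load 1 — uniform load w=10 kN/m over full span:
  R_A = wL/2 = 10·12/2 = 60 kN
  R_B = wL/2 = 10·12/2 = 60 kN
Load 2 — applied couple M₀=4 kN·m at a=24/5 m (b=L-a=36/5):
  R_A = M₀/L = 4/12 = 1/3 kN
  R_B = -M₀/L = -4/12 = -1/3 kN
Load 3 — point force P=15 kN at a=6 m (b=L-a=6):
  R_A = Pb/L = 15·6/12 = 15/2 kN
  R_B = Pa/L = 15·6/12 = 15/2 kN
Load 4 — point force P=10 kN at a=36/5 m (b=L-a=24/5):
  R_A = Pb/L = 10·(24/5)/12 = 4 kN
  R_B = Pa/L = 10·(36/5)/12 = 6 kN
Superposition: R_A = 431/6 kN, R_B = 439/6 kN

R_A = 431/6 kN, R_B = 439/6 kN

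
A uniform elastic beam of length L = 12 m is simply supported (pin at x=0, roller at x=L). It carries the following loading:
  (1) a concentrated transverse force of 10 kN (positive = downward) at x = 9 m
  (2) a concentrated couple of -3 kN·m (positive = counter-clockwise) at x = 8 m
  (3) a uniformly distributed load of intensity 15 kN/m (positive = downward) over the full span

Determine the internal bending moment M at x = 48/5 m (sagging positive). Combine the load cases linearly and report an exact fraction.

M(48/5) = 957/5 kN·m

Load 1 — point force P=10 kN at a=9 m (b=L-a=3):
  M_1 = Pa(L-x)/L  [x>a] = 10·9·(12-(48/5))/12 = 18 kN·m
Load 2 — applied couple M₀=-3 kN·m at a=8 m (b=L-a=4):
  M_2 = M₀x/L - M₀  [x>a] = (-3)·(48/5)/12 - (-3) = 3/5 kN·m
Load 3 — uniform load w=15 kN/m over full span:
  M_3 = wx(L-x)/2 = 15·(48/5)·(12-(48/5))/2 = 864/5 kN·m
Superposition: M = Σ M_i = 957/5 kN·m ≈ 191.400000 kN·m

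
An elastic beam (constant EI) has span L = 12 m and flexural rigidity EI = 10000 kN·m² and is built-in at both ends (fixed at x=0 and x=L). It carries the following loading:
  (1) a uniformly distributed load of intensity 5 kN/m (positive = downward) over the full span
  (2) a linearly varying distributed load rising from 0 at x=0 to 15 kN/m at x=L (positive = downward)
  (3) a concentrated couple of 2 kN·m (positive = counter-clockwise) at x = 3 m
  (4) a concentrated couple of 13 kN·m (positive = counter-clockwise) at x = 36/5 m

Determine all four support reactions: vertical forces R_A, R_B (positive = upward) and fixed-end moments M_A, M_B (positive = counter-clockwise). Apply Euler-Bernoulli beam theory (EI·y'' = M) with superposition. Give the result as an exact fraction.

Load 1 — uniform load w=5 kN/m over full span:
  R_A = wL/2 = 5·12/2 = 30 kN
  M_A = wL²/12 = 5·12²/12 = 60 kN·m
  R_B = wL/2 = 5·12/2 = 30 kN
  M_B = -wL²/12 = -5·12²/12 = -60 kN·m
Load 2 — triangular load w₀=15 kN/m (0→w₀ over full span):
  R_A = 3w₀L/20 = 3·15·12/20 = 27 kN
  M_A = w₀L²/30 = 15·12²/30 = 72 kN·m
  R_B = 7w₀L/20 = 7·15·12/20 = 63 kN
  M_B = -w₀L²/20 = -15·12²/20 = -108 kN·m
Load 3 — applied couple M₀=2 kN·m at a=3 m (b=L-a=9):
  R_A = 6M₀ab/L³ = 6·2·3·9/12³ = 3/16 kN
  M_A = M₀b(2a-b)/L² = 2·9·(2·3-9)/12² = -3/8 kN·m
  R_B = -6M₀ab/L³ = -6·2·3·9/12³ = -3/16 kN
  M_B = M₀a(2b-a)/L² = 2·3·(2·9-3)/12² = 5/8 kN·m
Load 4 — applied couple M₀=13 kN·m at a=36/5 m (b=L-a=24/5):
  R_A = 6M₀ab/L³ = 6·13·(36/5)·(24/5)/12³ = 39/25 kN
  M_A = M₀b(2a-b)/L² = 13·(24/5)·(2·(36/5)-(24/5))/12² = 104/25 kN·m
  R_B = -6M₀ab/L³ = -6·13·(36/5)·(24/5)/12³ = -39/25 kN
  M_B = M₀a(2b-a)/L² = 13·(36/5)·(2·(24/5)-(36/5))/12² = 39/25 kN·m
Superposition: R_A = 23499/400 kN, M_A = 27157/200 kN·m, R_B = 36501/400 kN, M_B = -33163/200 kN·m

R_A = 23499/400 kN, M_A = 27157/200 kN·m, R_B = 36501/400 kN, M_B = -33163/200 kN·m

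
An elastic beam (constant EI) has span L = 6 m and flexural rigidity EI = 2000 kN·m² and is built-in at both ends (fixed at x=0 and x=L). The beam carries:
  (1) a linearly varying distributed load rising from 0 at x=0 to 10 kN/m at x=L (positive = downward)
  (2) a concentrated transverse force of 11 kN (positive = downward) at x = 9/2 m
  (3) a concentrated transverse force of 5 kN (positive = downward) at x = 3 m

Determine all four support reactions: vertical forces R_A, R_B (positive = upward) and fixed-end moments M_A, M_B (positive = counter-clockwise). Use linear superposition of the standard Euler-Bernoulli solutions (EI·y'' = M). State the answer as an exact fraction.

Load 1 — triangular load w₀=10 kN/m (0→w₀ over full span):
  R_A = 3w₀L/20 = 3·10·6/20 = 9 kN
  M_A = w₀L²/30 = 10·6²/30 = 12 kN·m
  R_B = 7w₀L/20 = 7·10·6/20 = 21 kN
  M_B = -w₀L²/20 = -10·6²/20 = -18 kN·m
Load 2 — point force P=11 kN at a=9/2 m (b=L-a=3/2):
  R_A = Pb²(3a+b)/L³ = 11·(3/2)²·(3·(9/2)+(3/2))/6³ = 55/32 kN
  M_A = Pab²/L² = 11·(9/2)·(3/2)²/6² = 99/32 kN·m
  R_B = Pa²(a+3b)/L³ = 11·(9/2)²·((9/2)+3·(3/2))/6³ = 297/32 kN
  M_B = -Pa²b/L² = -11·(9/2)²·(3/2)/6² = -297/32 kN·m
Load 3 — point force P=5 kN at a=3 m (b=L-a=3):
  R_A = Pb²(3a+b)/L³ = 5·3²·(3·3+3)/6³ = 5/2 kN
  M_A = Pab²/L² = 5·3·3²/6² = 15/4 kN·m
  R_B = Pa²(a+3b)/L³ = 5·3²·(3+3·3)/6³ = 5/2 kN
  M_B = -Pa²b/L² = -5·3²·3/6² = -15/4 kN·m
Superposition: R_A = 423/32 kN, M_A = 603/32 kN·m, R_B = 1049/32 kN, M_B = -993/32 kN·m

R_A = 423/32 kN, M_A = 603/32 kN·m, R_B = 1049/32 kN, M_B = -993/32 kN·m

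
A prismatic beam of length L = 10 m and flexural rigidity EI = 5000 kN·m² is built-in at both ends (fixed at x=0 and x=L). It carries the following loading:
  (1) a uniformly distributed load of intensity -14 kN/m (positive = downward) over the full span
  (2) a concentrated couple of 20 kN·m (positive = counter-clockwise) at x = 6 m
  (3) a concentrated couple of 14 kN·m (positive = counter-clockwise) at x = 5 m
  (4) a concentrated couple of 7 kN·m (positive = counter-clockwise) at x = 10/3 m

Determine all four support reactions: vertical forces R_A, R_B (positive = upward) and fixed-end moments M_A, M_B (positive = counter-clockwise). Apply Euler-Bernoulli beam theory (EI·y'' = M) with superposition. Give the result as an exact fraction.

R_A = -9613/150 kN, M_A = -3203/30 kN·m, R_B = -11387/150 kN, M_B = 1249/10 kN·m

Load 1 — uniform load w=-14 kN/m over full span:
  R_A = wL/2 = (-14)·10/2 = -70 kN
  M_A = wL²/12 = (-14)·10²/12 = -350/3 kN·m
  R_B = wL/2 = (-14)·10/2 = -70 kN
  M_B = -wL²/12 = -(-14)·10²/12 = 350/3 kN·m
Load 2 — applied couple M₀=20 kN·m at a=6 m (b=L-a=4):
  R_A = 6M₀ab/L³ = 6·20·6·4/10³ = 72/25 kN
  M_A = M₀b(2a-b)/L² = 20·4·(2·6-4)/10² = 32/5 kN·m
  R_B = -6M₀ab/L³ = -6·20·6·4/10³ = -72/25 kN
  M_B = M₀a(2b-a)/L² = 20·6·(2·4-6)/10² = 12/5 kN·m
Load 3 — applied couple M₀=14 kN·m at a=5 m (b=L-a=5):
  R_A = 6M₀ab/L³ = 6·14·5·5/10³ = 21/10 kN
  M_A = M₀b(2a-b)/L² = 14·5·(2·5-5)/10² = 7/2 kN·m
  R_B = -6M₀ab/L³ = -6·14·5·5/10³ = -21/10 kN
  M_B = M₀a(2b-a)/L² = 14·5·(2·5-5)/10² = 7/2 kN·m
Load 4 — applied couple M₀=7 kN·m at a=10/3 m (b=L-a=20/3):
  R_A = 6M₀ab/L³ = 6·7·(10/3)·(20/3)/10³ = 14/15 kN
  M_A = M₀b(2a-b)/L² = 7·(20/3)·(2·(10/3)-(20/3))/10² = 0 kN·m
  R_B = -6M₀ab/L³ = -6·7·(10/3)·(20/3)/10³ = -14/15 kN
  M_B = M₀a(2b-a)/L² = 7·(10/3)·(2·(20/3)-(10/3))/10² = 7/3 kN·m
Superposition: R_A = -9613/150 kN, M_A = -3203/30 kN·m, R_B = -11387/150 kN, M_B = 1249/10 kN·m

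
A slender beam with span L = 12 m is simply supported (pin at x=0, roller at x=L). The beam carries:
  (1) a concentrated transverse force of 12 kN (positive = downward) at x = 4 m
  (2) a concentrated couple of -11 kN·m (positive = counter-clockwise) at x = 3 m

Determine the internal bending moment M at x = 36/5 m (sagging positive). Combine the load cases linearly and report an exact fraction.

M(36/5) = 118/5 kN·m

Load 1 — point force P=12 kN at a=4 m (b=L-a=8):
  M_1 = Pa(L-x)/L  [x>a] = 12·4·(12-(36/5))/12 = 96/5 kN·m
Load 2 — applied couple M₀=-11 kN·m at a=3 m (b=L-a=9):
  M_2 = M₀x/L - M₀  [x>a] = (-11)·(36/5)/12 - (-11) = 22/5 kN·m
Superposition: M = Σ M_i = 118/5 kN·m ≈ 23.600000 kN·m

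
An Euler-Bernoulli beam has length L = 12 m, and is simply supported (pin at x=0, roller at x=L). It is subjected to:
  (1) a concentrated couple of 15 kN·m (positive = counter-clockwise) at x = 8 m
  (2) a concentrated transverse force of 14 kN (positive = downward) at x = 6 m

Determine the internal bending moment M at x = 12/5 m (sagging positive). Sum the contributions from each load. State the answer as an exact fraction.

Load 1 — applied couple M₀=15 kN·m at a=8 m (b=L-a=4):
  M_1 = M₀x/L  [x≤a] = 15·(12/5)/12 = 3 kN·m
Load 2 — point force P=14 kN at a=6 m (b=L-a=6):
  M_2 = Pbx/L  [x≤a] = 14·6·(12/5)/12 = 84/5 kN·m
Superposition: M = Σ M_i = 99/5 kN·m ≈ 19.800000 kN·m

M(12/5) = 99/5 kN·m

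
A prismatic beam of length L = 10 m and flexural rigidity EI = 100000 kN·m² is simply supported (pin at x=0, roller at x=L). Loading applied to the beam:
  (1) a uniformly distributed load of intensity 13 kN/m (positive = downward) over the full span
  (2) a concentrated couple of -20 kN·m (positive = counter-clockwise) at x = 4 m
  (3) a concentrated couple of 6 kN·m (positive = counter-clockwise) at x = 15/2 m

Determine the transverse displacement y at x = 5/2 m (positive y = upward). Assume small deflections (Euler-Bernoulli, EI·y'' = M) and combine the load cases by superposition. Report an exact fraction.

y(5/2) = -31659/2560000 m

Load 1 — uniform load w=13 kN/m over full span:
  y_1 = -wx(L³-2Lx²+x³)/(24EI) = -13·(5/2)·(10³-2·10·(5/2)²+(5/2)³)/(24·100000) = -247/20480 m
Load 2 — applied couple M₀=-20 kN·m at a=4 m (b=L-a=6):
  y_2 = (M₀x³/(6L)+C₁x)/EI  [x≤a] with C₁=M₀(3b²-L²)/(6L)=-8/3 = ((-20)·(5/2)³/(6·10)+(-8/3)·(5/2))/100000 = -19/160000 m
Load 3 — applied couple M₀=6 kN·m at a=15/2 m (b=L-a=5/2):
  y_3 = (M₀x³/(6L)+C₁x)/EI  [x≤a] with C₁=M₀(3b²-L²)/(6L)=-65/8 = (6·(5/2)³/(6·10)+(-65/8)·(5/2))/100000 = -3/16000 m
Superposition: y = Σ y_i = -31659/2560000 m ≈ -0.012367 m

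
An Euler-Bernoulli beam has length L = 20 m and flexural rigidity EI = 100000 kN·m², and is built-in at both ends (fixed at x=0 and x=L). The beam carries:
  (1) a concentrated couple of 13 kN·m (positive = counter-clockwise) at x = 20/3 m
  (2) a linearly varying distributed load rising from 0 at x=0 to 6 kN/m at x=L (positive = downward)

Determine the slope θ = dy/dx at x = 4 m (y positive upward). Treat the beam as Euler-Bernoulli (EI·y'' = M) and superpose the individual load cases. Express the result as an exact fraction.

Load 1 — applied couple M₀=13 kN·m at a=20/3 m (b=L-a=40/3):
  θ_1 = (R_Ax²/2 - M_Ax)/EI  [x≤a] with R_A=13/15, M_A=0 = ((13/15)·4²/2 - 0·4)/100000 = 13/187500 rad
Load 2 — triangular load w₀=6 kN/m (0→w₀ over full span):
  θ_2 = -w₀(2x(L-x)(L-2x)(x+2L)+x²(L-x)²)/(120LEI) = -6·(2·4·(20-4)·(20-2·4)·(4+2·20)+4²·(20-4)²)/(120·20·100000) = -28/15625 rad
Superposition: θ = Σ θ_i = -323/187500 rad ≈ -0.001723 rad

θ(4) = -323/187500 rad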